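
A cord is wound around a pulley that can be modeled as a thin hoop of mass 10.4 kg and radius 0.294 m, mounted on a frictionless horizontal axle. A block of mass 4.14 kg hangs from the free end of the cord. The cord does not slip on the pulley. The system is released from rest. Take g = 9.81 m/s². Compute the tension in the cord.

T ≈ 29.0 N

I = MR² = (10.4)(0.294)² = 0.8989 kg·m².
Block: mg − T = ma. Pulley: TR = Iα. No-slip: a = αR, so T = (I/R²)a = 10.40·a.
Then mg = (m + 10.40)a, so a = (4.14)(9.81)/(4.14 + 10.40) = 2.793 m/s².
T = 10.40·a = 29.05 N.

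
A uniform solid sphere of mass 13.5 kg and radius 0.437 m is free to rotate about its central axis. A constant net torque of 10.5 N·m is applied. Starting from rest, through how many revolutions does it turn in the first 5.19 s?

≈ 21.8 revolutions

I = (2/5)MR² = (2/5)(13.5)(0.437)² = 1.031 kg·m².
α = τ/I = 10.5/1.031 = 10.18 rad/s².
θ = ½αt² = ½(10.18)(5.19)² = 137.1 rad.
Revolutions = θ/(2π) = 21.83.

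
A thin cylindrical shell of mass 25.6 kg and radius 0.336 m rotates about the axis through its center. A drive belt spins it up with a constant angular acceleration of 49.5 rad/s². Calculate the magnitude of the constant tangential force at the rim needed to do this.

F ≈ 426 N

I = MR² = (25.6)(0.336)² = 2.890 kg·m².
The required torque is τ = Iα = (2.890)(49.50) = 143.1 N·m.
A tangential force at the rim gives τ = FR, so F = τ/R = 143.1/0.336 = 425.8 N.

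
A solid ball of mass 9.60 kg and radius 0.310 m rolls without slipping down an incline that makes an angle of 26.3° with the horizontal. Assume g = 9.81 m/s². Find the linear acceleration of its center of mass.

Translation along the incline: Mg sinθ − f = Ma.
Rotation about the center: fR = Iα with I = (2/5)MR². No-slip gives a = αR, so f = (I/R²)a = (2/5)M a.
Substituting: Mg sinθ = (1 + 0.4000)Ma, so a = g sinθ/(1 + 0.4000) = (9.81) sin 26.3° / 1.400 = 3.105 m/s².

a ≈ 3.10 m/s²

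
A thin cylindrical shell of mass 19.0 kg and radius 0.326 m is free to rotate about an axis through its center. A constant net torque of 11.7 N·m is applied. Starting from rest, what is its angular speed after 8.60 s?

ω ≈ 49.8 rad/s

I = MR² = (19.0)(0.326)² = 2.019 kg·m².
α = τ/I = 11.7/2.019 = 5.794 rad/s².
ω = ω₀ + αt = 0 + (5.794)(8.60) = 49.83 rad/s.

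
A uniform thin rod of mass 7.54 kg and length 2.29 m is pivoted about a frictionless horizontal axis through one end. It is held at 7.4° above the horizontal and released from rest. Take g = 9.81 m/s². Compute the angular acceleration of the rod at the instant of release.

About the pivot, I = (1/3)ML² = (1/3)(7.54)(2.29)² = 13.18 kg·m².
The weight acts at the center, a distance L/2 = 1.145 m from the pivot; τ = Mg(L/2) cos 7.4° = 83.99 N·m.
α = τ/I = 83.99/13.18 = 6.372 rad/s².
(Equivalently α = (3g/(2L)) cos 7.4° = 6.372 rad/s².)

α ≈ 6.37 rad/s²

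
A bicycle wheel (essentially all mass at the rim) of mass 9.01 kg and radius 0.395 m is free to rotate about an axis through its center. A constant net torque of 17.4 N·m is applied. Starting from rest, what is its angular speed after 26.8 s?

I = MR² = (9.01)(0.395)² = 1.406 kg·m².
α = τ/I = 17.4/1.406 = 12.38 rad/s².
ω = ω₀ + αt = 0 + (12.38)(26.8) = 331.7 rad/s.

ω ≈ 332 rad/s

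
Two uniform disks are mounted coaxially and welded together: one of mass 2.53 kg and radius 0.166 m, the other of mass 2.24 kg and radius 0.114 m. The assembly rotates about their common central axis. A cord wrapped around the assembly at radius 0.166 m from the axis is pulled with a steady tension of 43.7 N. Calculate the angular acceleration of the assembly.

α ≈ 147 rad/s²

I = ½M₁R₁² + ½M₂R₂² = ½(2.53)(0.166)² + ½(2.24)(0.114)² = 0.04941 kg·m².
τ = F r = (43.7)(0.166) = 7.254 N·m.
α = τ/I = 7.254/0.04941 = 146.8 rad/s².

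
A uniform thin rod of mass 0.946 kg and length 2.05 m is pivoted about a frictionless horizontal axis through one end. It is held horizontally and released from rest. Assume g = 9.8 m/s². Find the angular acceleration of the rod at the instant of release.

α ≈ 7.17 rad/s²

About the pivot, I = (1/3)ML² = (1/3)(0.946)(2.05)² = 1.325 kg·m².
The weight acts at the center, a distance L/2 = 1.025 m from the pivot; τ = Mg(L/2) = 9.503 N·m.
α = τ/I = 9.503/1.325 = 7.171 rad/s².
(Equivalently α = (3g/(2L)) = 7.171 rad/s².)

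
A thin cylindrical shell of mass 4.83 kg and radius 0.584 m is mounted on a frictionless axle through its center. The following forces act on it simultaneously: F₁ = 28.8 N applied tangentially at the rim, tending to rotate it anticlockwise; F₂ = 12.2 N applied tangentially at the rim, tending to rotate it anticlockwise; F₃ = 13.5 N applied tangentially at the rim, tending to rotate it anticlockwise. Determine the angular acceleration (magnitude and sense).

α ≈ 19.3 rad/s², anticlockwise

I = MR² = (4.83)(0.584)² = 1.647 kg·m².
Taking anticlockwise as positive: τ₁ = +(28.8)(0.584) = +16.82 N·m; τ₂ = +(12.2)(0.584) = +7.125 N·m; τ₃ = +(13.5)(0.584) = +7.884 N·m.
Net torque τ = 31.83 N·m.
α = τ/I = 31.83/1.647 = 19.32 rad/s².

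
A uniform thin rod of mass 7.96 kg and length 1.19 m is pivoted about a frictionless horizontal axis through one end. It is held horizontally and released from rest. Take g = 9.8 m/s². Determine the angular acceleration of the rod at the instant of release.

About the pivot, I = (1/3)ML² = (1/3)(7.96)(1.19)² = 3.757 kg·m².
The weight acts at the center, a distance L/2 = 0.5950 m from the pivot; τ = Mg(L/2) = 46.41 N·m.
α = τ/I = 46.41/3.757 = 12.35 rad/s².
(Equivalently α = (3g/(2L)) = 12.35 rad/s².)

α ≈ 12.4 rad/s²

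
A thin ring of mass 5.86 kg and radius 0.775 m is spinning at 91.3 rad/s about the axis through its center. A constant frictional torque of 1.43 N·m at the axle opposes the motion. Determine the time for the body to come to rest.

t ≈ 225 s

I = MR² = (5.86)(0.775)² = 3.520 kg·m².
The net torque has magnitude 1.43 N·m, opposing ω.
|α| = τ/I = 1.430/3.520 = 0.4063 rad/s² (deceleration).
0 = ω₀ − |α|t ⇒ t = ω₀/|α| = 91.3/0.4063 = 224.7 s.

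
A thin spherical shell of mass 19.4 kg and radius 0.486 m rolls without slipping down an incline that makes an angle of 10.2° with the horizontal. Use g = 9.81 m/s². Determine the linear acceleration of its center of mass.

a ≈ 1.04 m/s²

Translation along the incline: Mg sinθ − f = Ma.
Rotation about the center: fR = Iα with I = (2/3)MR². No-slip gives a = αR, so f = (I/R²)a = (2/3)M a.
Substituting: Mg sinθ = (1 + 0.6667)Ma, so a = g sinθ/(1 + 0.6667) = (9.81) sin 10.2° / 1.667 = 1.042 m/s².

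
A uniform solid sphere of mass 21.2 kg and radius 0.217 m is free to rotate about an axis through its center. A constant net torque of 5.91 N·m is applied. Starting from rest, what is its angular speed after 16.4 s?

ω ≈ 243 rad/s

I = (2/5)MR² = (2/5)(21.2)(0.217)² = 0.3993 kg·m².
α = τ/I = 5.91/0.3993 = 14.80 rad/s².
ω = ω₀ + αt = 0 + (14.80)(16.4) = 242.7 rad/s.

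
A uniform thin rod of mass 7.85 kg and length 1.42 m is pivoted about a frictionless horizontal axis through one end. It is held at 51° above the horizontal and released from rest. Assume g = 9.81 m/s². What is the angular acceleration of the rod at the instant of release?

About the pivot, I = (1/3)ML² = (1/3)(7.85)(1.42)² = 5.276 kg·m².
The weight acts at the center, a distance L/2 = 0.7100 m from the pivot; τ = Mg(L/2) cos 51° = 34.41 N·m.
α = τ/I = 34.41/5.276 = 6.521 rad/s².

α ≈ 6.52 rad/s²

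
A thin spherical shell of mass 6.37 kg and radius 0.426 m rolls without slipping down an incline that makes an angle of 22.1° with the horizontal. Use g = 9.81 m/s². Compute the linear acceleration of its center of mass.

a ≈ 2.21 m/s²

Translation along the incline: Mg sinθ − f = Ma.
Rotation about the center: fR = Iα with I = (2/3)MR². No-slip gives a = αR, so f = (I/R²)a = (2/3)M a.
Substituting: Mg sinθ = (1 + 0.6667)Ma, so a = g sinθ/(1 + 0.6667) = (9.81) sin 22.1° / 1.667 = 2.214 m/s².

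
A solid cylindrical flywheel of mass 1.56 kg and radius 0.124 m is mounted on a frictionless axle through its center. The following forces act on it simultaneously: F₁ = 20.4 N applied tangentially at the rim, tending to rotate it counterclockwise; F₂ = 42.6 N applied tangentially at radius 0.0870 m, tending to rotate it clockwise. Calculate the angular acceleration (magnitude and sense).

I = ½MR² = (1/2)(1.56)(0.124)² = 0.01199 kg·m².
Taking counterclockwise as positive: τ₁ = +(20.4)(0.124) = +2.530 N·m; τ₂ = −(42.6)(0.0870) = −3.706 N·m.
Net torque τ = -1.177 N·m.
α = τ/I = -1.177/0.01199 = -98.10 rad/s².

α ≈ 98.1 rad/s², clockwise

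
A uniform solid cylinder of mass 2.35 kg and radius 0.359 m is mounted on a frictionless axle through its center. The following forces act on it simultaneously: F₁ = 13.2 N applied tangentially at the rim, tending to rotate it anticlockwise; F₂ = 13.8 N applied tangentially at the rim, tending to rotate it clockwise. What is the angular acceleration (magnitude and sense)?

α ≈ 1.42 rad/s², clockwise

I = ½MR² = (1/2)(2.35)(0.359)² = 0.1514 kg·m².
Taking anticlockwise as positive: τ₁ = +(13.2)(0.359) = +4.739 N·m; τ₂ = −(13.8)(0.359) = −4.954 N·m.
Net torque τ = -0.2154 N·m.
α = τ/I = -0.2154/0.1514 = -1.422 rad/s².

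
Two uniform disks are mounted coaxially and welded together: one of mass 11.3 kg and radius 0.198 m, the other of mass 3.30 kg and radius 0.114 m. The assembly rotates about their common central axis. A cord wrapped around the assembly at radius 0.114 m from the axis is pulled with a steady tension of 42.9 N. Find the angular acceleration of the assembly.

α ≈ 20.1 rad/s²

I = ½M₁R₁² + ½M₂R₂² = ½(11.3)(0.198)² + ½(3.30)(0.114)² = 0.2429 kg·m².
τ = F r = (42.9)(0.114) = 4.891 N·m.
α = τ/I = 4.891/0.2429 = 20.13 rad/s².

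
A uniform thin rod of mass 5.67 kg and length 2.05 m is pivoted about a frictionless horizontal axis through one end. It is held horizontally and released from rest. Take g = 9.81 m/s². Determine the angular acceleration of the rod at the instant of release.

About the pivot, I = (1/3)ML² = (1/3)(5.67)(2.05)² = 7.943 kg·m².
The weight acts at the center, a distance L/2 = 1.025 m from the pivot; τ = Mg(L/2) = 57.01 N·m.
α = τ/I = 57.01/7.943 = 7.178 rad/s².

α ≈ 7.18 rad/s²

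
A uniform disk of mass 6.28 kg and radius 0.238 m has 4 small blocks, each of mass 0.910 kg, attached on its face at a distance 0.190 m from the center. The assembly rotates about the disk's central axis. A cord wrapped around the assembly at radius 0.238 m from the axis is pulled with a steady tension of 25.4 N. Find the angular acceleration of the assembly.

I_disk = ½MR² = ½(6.28)(0.238)² = 0.1779 kg·m².
I_blocks = 4·m·r² = 4(0.910)(0.190)² = 0.1314 kg·m².
Total I = 0.3093 kg·m².
τ = F r = (25.4)(0.238) = 6.045 N·m.
α = τ/I = 6.045/0.3093 = 19.55 rad/s².

α ≈ 19.5 rad/s²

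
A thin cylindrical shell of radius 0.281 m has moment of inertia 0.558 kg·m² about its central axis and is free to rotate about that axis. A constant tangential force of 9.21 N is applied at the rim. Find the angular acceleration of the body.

α ≈ 4.64 rad/s²

τ = F R = (9.21)(0.281) = 2.588 N·m.
Newton's second law for rotation, τ = Iα, gives α = τ/I = 2.588/0.5580 = 4.638 rad/s².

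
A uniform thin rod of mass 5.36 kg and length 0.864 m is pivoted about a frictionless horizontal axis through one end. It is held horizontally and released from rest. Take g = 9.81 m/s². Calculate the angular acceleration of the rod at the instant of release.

About the pivot, I = (1/3)ML² = (1/3)(5.36)(0.864)² = 1.334 kg·m².
The weight acts at the center, a distance L/2 = 0.4320 m from the pivot; τ = Mg(L/2) = 22.72 N·m.
α = τ/I = 22.72/1.334 = 17.03 rad/s².
(Equivalently α = (3g/(2L)) = 17.03 rad/s².)

α ≈ 17.0 rad/s²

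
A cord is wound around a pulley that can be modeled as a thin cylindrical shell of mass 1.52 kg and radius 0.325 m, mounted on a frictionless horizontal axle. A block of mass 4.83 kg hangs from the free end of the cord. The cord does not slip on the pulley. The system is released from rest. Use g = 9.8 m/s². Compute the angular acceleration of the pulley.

α ≈ 22.9 rad/s²

I = MR² = (1.52)(0.325)² = 0.1606 kg·m².
Block: mg − T = ma. Pulley: TR = Iα. No-slip: a = αR, so T = (I/R²)a = 1.520·a.
Then mg = (m + 1.520)a, so a = (4.83)(9.8)/(4.83 + 1.520) = 7.454 m/s².
α = a/R = 7.454/0.325 = 22.94 rad/s².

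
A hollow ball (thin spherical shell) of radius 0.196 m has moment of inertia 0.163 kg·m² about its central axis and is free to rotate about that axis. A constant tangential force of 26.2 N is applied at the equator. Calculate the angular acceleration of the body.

τ = F R = (26.2)(0.196) = 5.135 N·m.
Newton's second law for rotation, τ = Iα, gives α = τ/I = 5.135/0.1630 = 31.50 rad/s².

α ≈ 31.5 rad/s²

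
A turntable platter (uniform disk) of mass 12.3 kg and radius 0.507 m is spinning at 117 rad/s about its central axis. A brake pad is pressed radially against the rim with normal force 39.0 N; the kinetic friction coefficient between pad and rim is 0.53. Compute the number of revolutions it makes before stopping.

≈ 164 revolutions

I = ½MR² = (1/2)(12.3)(0.507)² = 1.581 kg·m².
Friction force f = μN = (0.53)(39.0) = 20.67 N at the rim; torque magnitude τ = fR = 10.48 N·m, opposing ω.
|α| = τ/I = 10.48/1.581 = 6.629 rad/s² (deceleration).
ω² = ω₀² − 2|α|θ with ω = 0 ⇒ θ = ω₀²/(2|α|) = 1032 rad = 164.3 rev.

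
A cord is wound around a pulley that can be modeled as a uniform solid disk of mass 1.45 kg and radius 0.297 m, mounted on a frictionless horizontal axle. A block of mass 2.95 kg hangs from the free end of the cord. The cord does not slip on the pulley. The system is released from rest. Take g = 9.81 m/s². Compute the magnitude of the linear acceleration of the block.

a ≈ 7.87 m/s²

I = ½MR² = (1/2)(1.45)(0.297)² = 0.06395 kg·m².
Block: mg − T = ma. Pulley: TR = Iα. No-slip: a = αR, so T = (I/R²)a = 0.7250·a.
Then mg = (m + 0.7250)a, so a = (2.95)(9.81)/(2.95 + 0.7250) = 7.875 m/s².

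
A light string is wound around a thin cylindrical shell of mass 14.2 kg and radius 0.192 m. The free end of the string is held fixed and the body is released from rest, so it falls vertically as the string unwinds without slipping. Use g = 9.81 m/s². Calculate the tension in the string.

T ≈ 69.7 N

Translation: Mg − T = Ma. Rotation about the center: TR = Iα with I = MR².
With a = αR: T = (I/R²)a = M a, so Mg = (1 + 1.000)Ma.
a = g/(1 + 1.000) = 9.81/2.000 = 4.905 m/s².
T = 1.000·M·a = (1.000)(14.2)(4.905) = 69.65 N.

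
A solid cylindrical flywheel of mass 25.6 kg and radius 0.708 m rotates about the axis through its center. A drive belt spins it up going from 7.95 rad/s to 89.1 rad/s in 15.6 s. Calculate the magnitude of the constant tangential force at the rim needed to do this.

I = ½MR² = (1/2)(25.6)(0.708)² = 6.416 kg·m².
α = Δω/Δt = (89.1 − 7.95)/15.6 = 5.202 rad/s².
The required torque is τ = Iα = (6.416)(5.202) = 33.38 N·m.
A tangential force at the rim gives τ = FR, so F = τ/R = 33.38/0.708 = 47.14 N.

F ≈ 47.1 N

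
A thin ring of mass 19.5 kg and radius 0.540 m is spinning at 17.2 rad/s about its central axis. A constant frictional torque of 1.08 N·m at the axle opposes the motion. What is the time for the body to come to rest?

t ≈ 90.6 s

I = MR² = (19.5)(0.540)² = 5.686 kg·m².
The net torque has magnitude 1.08 N·m, opposing ω.
|α| = τ/I = 1.080/5.686 = 0.1899 rad/s² (deceleration).
0 = ω₀ − |α|t ⇒ t = ω₀/|α| = 17.2/0.1899 = 90.56 s.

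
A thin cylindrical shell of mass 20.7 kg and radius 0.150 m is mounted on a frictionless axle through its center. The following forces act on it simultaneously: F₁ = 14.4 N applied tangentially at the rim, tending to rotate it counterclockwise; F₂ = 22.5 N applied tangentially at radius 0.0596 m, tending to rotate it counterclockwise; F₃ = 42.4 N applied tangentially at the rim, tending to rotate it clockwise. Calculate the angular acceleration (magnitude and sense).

I = MR² = (20.7)(0.150)² = 0.4657 kg·m².
Taking counterclockwise as positive: τ₁ = +(14.4)(0.150) = +2.160 N·m; τ₂ = +(22.5)(0.0596) = +1.341 N·m; τ₃ = −(42.4)(0.150) = −6.360 N·m.
Net torque τ = -2.859 N·m.
α = τ/I = -2.859/0.4657 = -6.138 rad/s².

α ≈ 6.14 rad/s², clockwise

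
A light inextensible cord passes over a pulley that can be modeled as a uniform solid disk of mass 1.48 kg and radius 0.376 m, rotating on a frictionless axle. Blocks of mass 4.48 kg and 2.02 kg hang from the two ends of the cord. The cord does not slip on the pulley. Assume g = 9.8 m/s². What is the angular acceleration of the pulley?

I = ½MR² = (1/2)(1.48)(0.376)² = 0.1046 kg·m².
Heavier block: m₁g − T₁ = m₁a. Lighter block: T₂ − m₂g = m₂a.
Pulley: (T₁ − T₂)R = Iα = I(a/R), so T₁ − T₂ = (I/R²)a = (1/2)M_p a = 0.7400·a.
Adding the three: (m₁ − m₂)g = (m₁ + m₂ + 0.7400)a, so a = (4.48 − 2.02)(9.8)/(4.48 + 2.02 + 0.7400) = 3.330 m/s².
α = a/R = 3.330/0.376 = 8.856 rad/s².

α ≈ 8.86 rad/s²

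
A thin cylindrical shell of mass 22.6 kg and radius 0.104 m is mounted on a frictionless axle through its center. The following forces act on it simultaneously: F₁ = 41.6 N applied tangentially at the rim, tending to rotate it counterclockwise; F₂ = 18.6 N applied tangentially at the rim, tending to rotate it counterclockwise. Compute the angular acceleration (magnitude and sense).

α ≈ 25.6 rad/s², counterclockwise

I = MR² = (22.6)(0.104)² = 0.2444 kg·m².
Taking counterclockwise as positive: τ₁ = +(41.6)(0.104) = +4.326 N·m; τ₂ = +(18.6)(0.104) = +1.934 N·m.
Net torque τ = 6.261 N·m.
α = τ/I = 6.261/0.2444 = 25.61 rad/s².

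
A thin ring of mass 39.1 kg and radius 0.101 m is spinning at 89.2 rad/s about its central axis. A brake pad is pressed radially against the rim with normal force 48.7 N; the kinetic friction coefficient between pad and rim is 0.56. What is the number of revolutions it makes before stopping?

I = MR² = (39.1)(0.101)² = 0.3989 kg·m².
Friction force f = μN = (0.56)(48.7) = 27.27 N at the rim; torque magnitude τ = fR = 2.754 N·m, opposing ω.
|α| = τ/I = 2.754/0.3989 = 6.906 rad/s² (deceleration).
ω² = ω₀² − 2|α|θ with ω = 0 ⇒ θ = ω₀²/(2|α|) = 576.1 rad = 91.69 rev.

≈ 91.7 revolutions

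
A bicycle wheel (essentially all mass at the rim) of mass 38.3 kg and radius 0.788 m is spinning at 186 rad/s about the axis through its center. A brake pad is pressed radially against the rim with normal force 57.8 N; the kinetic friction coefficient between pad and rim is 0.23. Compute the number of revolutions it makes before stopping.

≈ 6250 revolutions

I = MR² = (38.3)(0.788)² = 23.78 kg·m².
Friction force f = μN = (0.23)(57.8) = 13.29 N at the rim; torque magnitude τ = fR = 10.48 N·m, opposing ω.
|α| = τ/I = 10.48/23.78 = 0.4405 rad/s² (deceleration).
ω² = ω₀² − 2|α|θ with ω = 0 ⇒ θ = ω₀²/(2|α|) = 39270 rad = 6250 rev.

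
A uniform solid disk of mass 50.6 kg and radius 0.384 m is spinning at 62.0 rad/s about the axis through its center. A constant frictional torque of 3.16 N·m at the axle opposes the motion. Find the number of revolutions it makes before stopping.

≈ 361 revolutions

I = ½MR² = (1/2)(50.6)(0.384)² = 3.731 kg·m².
The net torque has magnitude 3.16 N·m, opposing ω.
|α| = τ/I = 3.160/3.731 = 0.8470 rad/s² (deceleration).
ω² = ω₀² − 2|α|θ with ω = 0 ⇒ θ = ω₀²/(2|α|) = 2269 rad = 361.1 rev.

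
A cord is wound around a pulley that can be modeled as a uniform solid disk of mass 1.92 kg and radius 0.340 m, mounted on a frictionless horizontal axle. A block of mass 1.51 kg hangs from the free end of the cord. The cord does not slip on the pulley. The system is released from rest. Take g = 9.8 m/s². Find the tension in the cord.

I = ½MR² = (1/2)(1.92)(0.340)² = 0.1110 kg·m².
Block: mg − T = ma. Pulley: TR = Iα. No-slip: a = αR, so T = (I/R²)a = 0.9600·a.
Then mg = (m + 0.9600)a, so a = (1.51)(9.8)/(1.51 + 0.9600) = 5.991 m/s².
T = 0.9600·a = 5.751 N.

T ≈ 5.75 N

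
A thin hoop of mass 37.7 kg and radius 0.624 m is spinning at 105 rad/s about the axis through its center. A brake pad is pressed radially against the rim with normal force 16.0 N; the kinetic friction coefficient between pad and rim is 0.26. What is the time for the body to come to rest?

I = MR² = (37.7)(0.624)² = 14.68 kg·m².
Friction force f = μN = (0.26)(16.0) = 4.160 N at the rim; torque magnitude τ = fR = 2.596 N·m, opposing ω.
|α| = τ/I = 2.596/14.68 = 0.1768 rad/s² (deceleration).
0 = ω₀ − |α|t ⇒ t = ω₀/|α| = 105/0.1768 = 593.8 s.

t ≈ 594 s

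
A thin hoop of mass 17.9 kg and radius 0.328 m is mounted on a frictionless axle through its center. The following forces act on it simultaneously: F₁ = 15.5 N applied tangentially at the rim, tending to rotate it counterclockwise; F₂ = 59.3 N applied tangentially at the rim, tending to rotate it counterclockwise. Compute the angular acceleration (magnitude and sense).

α ≈ 12.7 rad/s², counterclockwise

I = MR² = (17.9)(0.328)² = 1.926 kg·m².
Taking counterclockwise as positive: τ₁ = +(15.5)(0.328) = +5.084 N·m; τ₂ = +(59.3)(0.328) = +19.45 N·m.
Net torque τ = 24.53 N·m.
α = τ/I = 24.53/1.926 = 12.74 rad/s².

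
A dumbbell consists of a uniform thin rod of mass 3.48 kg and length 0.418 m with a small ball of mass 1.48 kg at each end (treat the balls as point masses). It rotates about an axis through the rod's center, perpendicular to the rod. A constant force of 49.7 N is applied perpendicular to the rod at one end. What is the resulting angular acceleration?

I_rod = (1/12)ML² = (1/12)(3.48)(0.418)² = 0.05067 kg·m².
I_balls = 2·m·(L/2)² = 2(1.48)(0.2090)² = 0.1293 kg·m².
Total I = 0.1800 kg·m².
τ = F·(L/2) = (49.7)(0.209) = 10.39 N·m.
α = τ/I = 10.39/0.1800 = 57.72 rad/s².

α ≈ 57.7 rad/s²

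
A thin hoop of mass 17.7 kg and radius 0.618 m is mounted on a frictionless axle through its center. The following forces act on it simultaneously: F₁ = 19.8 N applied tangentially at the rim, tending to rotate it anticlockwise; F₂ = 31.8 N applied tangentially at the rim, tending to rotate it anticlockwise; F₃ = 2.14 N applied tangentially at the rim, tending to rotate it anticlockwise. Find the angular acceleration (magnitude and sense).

I = MR² = (17.7)(0.618)² = 6.760 kg·m².
Taking anticlockwise as positive: τ₁ = +(19.8)(0.618) = +12.24 N·m; τ₂ = +(31.8)(0.618) = +19.65 N·m; τ₃ = +(2.14)(0.618) = +1.323 N·m.
Net torque τ = 33.21 N·m.
α = τ/I = 33.21/6.760 = 4.913 rad/s².

α ≈ 4.91 rad/s², anticlockwise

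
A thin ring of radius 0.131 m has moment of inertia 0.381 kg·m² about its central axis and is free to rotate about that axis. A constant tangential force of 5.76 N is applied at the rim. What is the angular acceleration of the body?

τ = F R = (5.76)(0.131) = 0.7546 N·m.
From τ = Iα: α = 0.7546/0.3810 = 1.980 rad/s².

α ≈ 1.98 rad/s²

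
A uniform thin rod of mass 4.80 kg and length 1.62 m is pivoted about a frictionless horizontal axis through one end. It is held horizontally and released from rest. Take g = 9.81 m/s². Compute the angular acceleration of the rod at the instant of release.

About the pivot, I = (1/3)ML² = (1/3)(4.80)(1.62)² = 4.199 kg·m².
The weight acts at the center, a distance L/2 = 0.8100 m from the pivot; τ = Mg(L/2) = 38.14 N·m.
α = τ/I = 38.14/4.199 = 9.083 rad/s².

α ≈ 9.08 rad/s²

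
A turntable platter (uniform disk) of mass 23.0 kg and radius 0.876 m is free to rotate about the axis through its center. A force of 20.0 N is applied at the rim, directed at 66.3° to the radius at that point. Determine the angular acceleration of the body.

α ≈ 1.82 rad/s²

I = ½MR² = (1/2)(23.0)(0.876)² = 8.825 kg·m².
Only the tangential component produces torque: τ = F R sinθ = (20.0)(0.876) sin 66.3° = 16.04 N·m.
Newton's second law for rotation, τ = Iα, gives α = τ/I = 16.04/8.825 = 1.818 rad/s².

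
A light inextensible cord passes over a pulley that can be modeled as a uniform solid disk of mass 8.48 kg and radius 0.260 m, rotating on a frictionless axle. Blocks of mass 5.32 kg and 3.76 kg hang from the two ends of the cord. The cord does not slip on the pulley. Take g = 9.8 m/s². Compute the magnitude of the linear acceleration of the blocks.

a ≈ 1.15 m/s²

I = ½MR² = (1/2)(8.48)(0.260)² = 0.2866 kg·m².
Heavier block: m₁g − T₁ = m₁a. Lighter block: T₂ − m₂g = m₂a.
Pulley: (T₁ − T₂)R = Iα = I(a/R), so T₁ − T₂ = (I/R²)a = (1/2)M_p a = 4.240·a.
Adding the three: (m₁ − m₂)g = (m₁ + m₂ + 4.240)a, so a = (5.32 − 3.76)(9.8)/(5.32 + 3.76 + 4.240) = 1.148 m/s².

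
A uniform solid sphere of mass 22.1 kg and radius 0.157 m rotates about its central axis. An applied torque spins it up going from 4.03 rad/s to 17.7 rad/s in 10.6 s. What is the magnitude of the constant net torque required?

τ ≈ 0.281 N·m

I = (2/5)MR² = (2/5)(22.1)(0.157)² = 0.2179 kg·m².
α = Δω/Δt = (17.7 − 4.03)/10.6 = 1.290 rad/s².
τ = Iα = (0.2179)(1.290) = 0.2810 N·m.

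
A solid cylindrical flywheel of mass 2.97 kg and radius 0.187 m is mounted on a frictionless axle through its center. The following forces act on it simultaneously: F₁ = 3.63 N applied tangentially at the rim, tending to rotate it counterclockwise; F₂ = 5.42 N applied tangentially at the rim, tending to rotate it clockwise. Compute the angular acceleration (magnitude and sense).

α ≈ 6.45 rad/s², clockwise

I = ½MR² = (1/2)(2.97)(0.187)² = 0.05193 kg·m².
Taking counterclockwise as positive: τ₁ = +(3.63)(0.187) = +0.6788 N·m; τ₂ = −(5.42)(0.187) = −1.014 N·m.
Net torque τ = -0.3347 N·m.
α = τ/I = -0.3347/0.05193 = -6.446 rad/s².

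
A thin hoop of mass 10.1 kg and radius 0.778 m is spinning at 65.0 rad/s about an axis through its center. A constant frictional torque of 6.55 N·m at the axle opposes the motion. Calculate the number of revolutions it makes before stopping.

I = MR² = (10.1)(0.778)² = 6.113 kg·m².
The net torque has magnitude 6.55 N·m, opposing ω.
|α| = τ/I = 6.550/6.113 = 1.071 rad/s² (deceleration).
ω² = ω₀² − 2|α|θ with ω = 0 ⇒ θ = ω₀²/(2|α|) = 1972 rad = 313.8 rev.

≈ 314 revolutions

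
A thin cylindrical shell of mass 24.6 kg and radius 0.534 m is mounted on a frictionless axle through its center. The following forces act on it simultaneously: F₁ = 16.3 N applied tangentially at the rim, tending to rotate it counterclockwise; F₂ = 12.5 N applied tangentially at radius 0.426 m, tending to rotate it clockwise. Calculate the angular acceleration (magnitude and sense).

α ≈ 0.482 rad/s², counterclockwise

I = MR² = (24.6)(0.534)² = 7.015 kg·m².
Taking counterclockwise as positive: τ₁ = +(16.3)(0.534) = +8.704 N·m; τ₂ = −(12.5)(0.426) = −5.325 N·m.
Net torque τ = 3.379 N·m.
α = τ/I = 3.379/7.015 = 0.4817 rad/s².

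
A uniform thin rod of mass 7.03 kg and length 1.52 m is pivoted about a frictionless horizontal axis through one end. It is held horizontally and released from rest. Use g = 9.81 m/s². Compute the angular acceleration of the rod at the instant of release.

About the pivot, I = (1/3)ML² = (1/3)(7.03)(1.52)² = 5.414 kg·m².
The weight acts at the center, a distance L/2 = 0.7600 m from the pivot; τ = Mg(L/2) = 52.41 N·m.
α = τ/I = 52.41/5.414 = 9.681 rad/s².

α ≈ 9.68 rad/s²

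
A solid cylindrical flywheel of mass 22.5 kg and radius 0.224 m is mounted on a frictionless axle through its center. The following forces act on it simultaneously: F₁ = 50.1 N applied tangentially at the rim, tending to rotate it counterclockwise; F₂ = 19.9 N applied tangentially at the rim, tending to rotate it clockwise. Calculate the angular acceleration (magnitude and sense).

α ≈ 12.0 rad/s², counterclockwise

I = ½MR² = (1/2)(22.5)(0.224)² = 0.5645 kg·m².
Taking counterclockwise as positive: τ₁ = +(50.1)(0.224) = +11.22 N·m; τ₂ = −(19.9)(0.224) = −4.458 N·m.
Net torque τ = 6.765 N·m.
α = τ/I = 6.765/0.5645 = 11.98 rad/s².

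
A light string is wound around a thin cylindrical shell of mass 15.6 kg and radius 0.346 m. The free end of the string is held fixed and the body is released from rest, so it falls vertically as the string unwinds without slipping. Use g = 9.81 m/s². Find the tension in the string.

Translation: Mg − T = Ma. Rotation about the center: TR = Iα with I = MR².
With a = αR: T = (I/R²)a = M a, so Mg = (1 + 1.000)Ma.
a = g/(1 + 1.000) = 9.81/2.000 = 4.905 m/s².
T = 1.000·M·a = (1.000)(15.6)(4.905) = 76.52 N.

T ≈ 76.5 N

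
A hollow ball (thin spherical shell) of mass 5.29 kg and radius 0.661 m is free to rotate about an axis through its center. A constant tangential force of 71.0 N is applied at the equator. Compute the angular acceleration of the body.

I = (2/3)MR² = (2/3)(5.29)(0.661)² = 1.541 kg·m².
τ = F R = (71.0)(0.661) = 46.93 N·m.
Newton's second law for rotation, τ = Iα, gives α = τ/I = 46.93/1.541 = 30.46 rad/s².

α ≈ 30.5 rad/s²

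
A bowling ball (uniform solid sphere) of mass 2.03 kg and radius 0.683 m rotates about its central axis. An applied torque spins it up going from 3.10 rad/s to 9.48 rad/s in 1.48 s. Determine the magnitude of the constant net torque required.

τ ≈ 1.63 N·m

I = (2/5)MR² = (2/5)(2.03)(0.683)² = 0.3788 kg·m².
α = Δω/Δt = (9.48 − 3.10)/1.48 = 4.311 rad/s².
τ = Iα = (0.3788)(4.311) = 1.633 N·m.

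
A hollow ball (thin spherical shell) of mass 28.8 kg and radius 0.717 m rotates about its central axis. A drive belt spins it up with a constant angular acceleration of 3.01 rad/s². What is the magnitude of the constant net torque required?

τ ≈ 29.7 N·m

I = (2/3)MR² = (2/3)(28.8)(0.717)² = 9.871 kg·m².
τ = Iα = (9.871)(3.010) = 29.71 N·m.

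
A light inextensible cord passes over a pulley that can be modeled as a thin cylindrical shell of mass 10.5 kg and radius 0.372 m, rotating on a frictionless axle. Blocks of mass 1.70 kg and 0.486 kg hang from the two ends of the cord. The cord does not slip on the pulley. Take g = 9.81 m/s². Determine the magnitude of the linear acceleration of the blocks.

I = MR² = (10.5)(0.372)² = 1.453 kg·m².
Heavier block: m₁g − T₁ = m₁a. Lighter block: T₂ − m₂g = m₂a.
Pulley: (T₁ − T₂)R = Iα = I(a/R), so T₁ − T₂ = (I/R²)a = 1·M_p a = 10.50·a.
Adding the three: (m₁ − m₂)g = (m₁ + m₂ + 10.50)a, so a = (1.70 − 0.486)(9.81)/(1.70 + 0.486 + 10.50) = 0.9388 m/s².

a ≈ 0.939 m/s²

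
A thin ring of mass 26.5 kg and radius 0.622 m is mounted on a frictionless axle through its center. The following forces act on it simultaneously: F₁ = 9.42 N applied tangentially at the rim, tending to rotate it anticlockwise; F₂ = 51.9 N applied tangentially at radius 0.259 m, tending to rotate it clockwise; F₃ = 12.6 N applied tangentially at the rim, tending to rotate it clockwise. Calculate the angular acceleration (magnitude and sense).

α ≈ 1.50 rad/s², clockwise

I = MR² = (26.5)(0.622)² = 10.25 kg·m².
Taking anticlockwise as positive: τ₁ = +(9.42)(0.622) = +5.859 N·m; τ₂ = −(51.9)(0.259) = −13.44 N·m; τ₃ = −(12.6)(0.622) = −7.837 N·m.
Net torque τ = -15.42 N·m.
α = τ/I = -15.42/10.25 = -1.504 rad/s².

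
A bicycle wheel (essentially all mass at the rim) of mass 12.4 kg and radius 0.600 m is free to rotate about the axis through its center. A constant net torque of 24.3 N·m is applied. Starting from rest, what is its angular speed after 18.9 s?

I = MR² = (12.4)(0.600)² = 4.464 kg·m².
α = τ/I = 24.3/4.464 = 5.444 rad/s².
ω = ω₀ + αt = 0 + (5.444)(18.9) = 102.9 rad/s.

ω ≈ 103 rad/s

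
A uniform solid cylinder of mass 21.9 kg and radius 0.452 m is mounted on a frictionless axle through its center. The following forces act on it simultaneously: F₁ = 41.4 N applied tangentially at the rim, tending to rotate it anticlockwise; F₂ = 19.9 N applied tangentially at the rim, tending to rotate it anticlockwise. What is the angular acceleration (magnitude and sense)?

I = ½MR² = (1/2)(21.9)(0.452)² = 2.237 kg·m².
Taking anticlockwise as positive: τ₁ = +(41.4)(0.452) = +18.71 N·m; τ₂ = +(19.9)(0.452) = +8.995 N·m.
Net torque τ = 27.71 N·m.
α = τ/I = 27.71/2.237 = 12.39 rad/s².

α ≈ 12.4 rad/s², anticlockwise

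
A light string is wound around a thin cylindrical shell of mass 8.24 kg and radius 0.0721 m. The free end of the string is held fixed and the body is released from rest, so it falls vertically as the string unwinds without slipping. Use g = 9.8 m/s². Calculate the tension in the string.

Translation: Mg − T = Ma. Rotation about the center: TR = Iα with I = MR².
With a = αR: T = (I/R²)a = M a, so Mg = (1 + 1.000)Ma.
a = g/(1 + 1.000) = 9.8/2.000 = 4.900 m/s².
T = 1.000·M·a = (1.000)(8.24)(4.900) = 40.38 N.

T ≈ 40.4 N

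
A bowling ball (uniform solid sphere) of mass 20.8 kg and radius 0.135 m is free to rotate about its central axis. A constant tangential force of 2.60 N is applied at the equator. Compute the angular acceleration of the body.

I = (2/5)MR² = (2/5)(20.8)(0.135)² = 0.1516 kg·m².
τ = F R = (2.60)(0.135) = 0.3510 N·m.
From τ = Iα: α = 0.3510/0.1516 = 2.315 rad/s².

α ≈ 2.31 rad/s²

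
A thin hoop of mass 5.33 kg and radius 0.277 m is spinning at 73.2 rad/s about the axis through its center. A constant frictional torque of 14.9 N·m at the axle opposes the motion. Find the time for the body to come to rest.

t ≈ 2.01 s

I = MR² = (5.33)(0.277)² = 0.4090 kg·m².
The net torque has magnitude 14.9 N·m, opposing ω.
|α| = τ/I = 14.90/0.4090 = 36.43 rad/s² (deceleration).
0 = ω₀ − |α|t ⇒ t = ω₀/|α| = 73.2/36.43 = 2.009 s.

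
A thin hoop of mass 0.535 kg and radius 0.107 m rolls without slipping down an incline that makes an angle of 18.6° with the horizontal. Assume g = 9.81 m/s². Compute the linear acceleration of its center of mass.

a ≈ 1.56 m/s²

Translation along the incline: Mg sinθ − f = Ma.
Rotation about the center: fR = Iα with I = MR². No-slip gives a = αR, so f = (I/R²)a = M a.
Substituting: Mg sinθ = (1 + 1.000)Ma, so a = g sinθ/(1 + 1.000) = (9.81) sin 18.6° / 2.000 = 1.564 m/s².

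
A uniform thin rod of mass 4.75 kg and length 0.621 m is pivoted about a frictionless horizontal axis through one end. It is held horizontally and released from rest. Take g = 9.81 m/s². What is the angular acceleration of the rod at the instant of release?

α ≈ 23.7 rad/s²

About the pivot, I = (1/3)ML² = (1/3)(4.75)(0.621)² = 0.6106 kg·m².
The weight acts at the center, a distance L/2 = 0.3105 m from the pivot; τ = Mg(L/2) = 14.47 N·m.
α = τ/I = 14.47/0.6106 = 23.70 rad/s².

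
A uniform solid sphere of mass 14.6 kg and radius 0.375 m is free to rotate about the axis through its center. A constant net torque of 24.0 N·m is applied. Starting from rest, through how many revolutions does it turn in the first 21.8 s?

I = (2/5)MR² = (2/5)(14.6)(0.375)² = 0.8213 kg·m².
α = τ/I = 24.0/0.8213 = 29.22 rad/s².
θ = ½αt² = ½(29.22)(21.8)² = 6944 rad.
Revolutions = θ/(2π) = 1105.

≈ 1110 revolutions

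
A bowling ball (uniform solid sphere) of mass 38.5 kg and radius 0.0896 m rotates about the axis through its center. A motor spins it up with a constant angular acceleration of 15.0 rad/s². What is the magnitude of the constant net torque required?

τ ≈ 1.85 N·m

I = (2/5)MR² = (2/5)(38.5)(0.0896)² = 0.1236 kg·m².
τ = Iα = (0.1236)(15.00) = 1.855 N·m.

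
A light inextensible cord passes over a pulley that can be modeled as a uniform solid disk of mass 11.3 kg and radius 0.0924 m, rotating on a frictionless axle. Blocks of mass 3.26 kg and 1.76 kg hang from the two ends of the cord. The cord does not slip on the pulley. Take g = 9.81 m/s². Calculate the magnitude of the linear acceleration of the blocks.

I = ½MR² = (1/2)(11.3)(0.0924)² = 0.04824 kg·m².
Heavier block: m₁g − T₁ = m₁a. Lighter block: T₂ − m₂g = m₂a.
Pulley: (T₁ − T₂)R = Iα = I(a/R), so T₁ − T₂ = (I/R²)a = (1/2)M_p a = 5.650·a.
Adding the three: (m₁ − m₂)g = (m₁ + m₂ + 5.650)a, so a = (3.26 − 1.76)(9.81)/(3.26 + 1.76 + 5.650) = 1.379 m/s².

a ≈ 1.38 m/s²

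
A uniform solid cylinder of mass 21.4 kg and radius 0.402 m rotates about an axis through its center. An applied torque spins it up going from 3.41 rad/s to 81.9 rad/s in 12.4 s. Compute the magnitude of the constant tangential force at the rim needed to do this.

I = ½MR² = (1/2)(21.4)(0.402)² = 1.729 kg·m².
α = Δω/Δt = (81.9 − 3.41)/12.4 = 6.330 rad/s².
The required torque is τ = Iα = (1.729)(6.330) = 10.95 N·m.
A tangential force at the rim gives τ = FR, so F = τ/R = 10.95/0.402 = 27.23 N.

F ≈ 27.2 N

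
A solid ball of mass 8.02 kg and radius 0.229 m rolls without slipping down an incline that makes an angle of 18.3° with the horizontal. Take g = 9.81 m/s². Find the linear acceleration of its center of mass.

Translation along the incline: Mg sinθ − f = Ma.
Rotation about the center: fR = Iα with I = (2/5)MR². No-slip gives a = αR, so f = (I/R²)a = (2/5)M a.
Substituting: Mg sinθ = (1 + 0.4000)Ma, so a = g sinθ/(1 + 0.4000) = (9.81) sin 18.3° / 1.400 = 2.200 m/s².

a ≈ 2.20 m/s²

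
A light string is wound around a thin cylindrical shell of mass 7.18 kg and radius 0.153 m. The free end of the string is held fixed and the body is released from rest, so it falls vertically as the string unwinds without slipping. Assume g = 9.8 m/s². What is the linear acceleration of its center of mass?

Translation: Mg − T = Ma. Rotation about the center: TR = Iα with I = MR².
With a = αR: T = (I/R²)a = M a, so Mg = (1 + 1.000)Ma.
a = g/(1 + 1.000) = 9.8/2.000 = 4.900 m/s².

a ≈ 4.90 m/s²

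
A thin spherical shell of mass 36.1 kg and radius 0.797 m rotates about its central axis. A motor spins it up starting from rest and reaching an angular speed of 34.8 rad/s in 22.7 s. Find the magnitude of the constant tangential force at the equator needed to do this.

F ≈ 29.4 N

I = (2/3)MR² = (2/3)(36.1)(0.797)² = 15.29 kg·m².
α = Δω/Δt = (34.8 − 0)/22.7 = 1.533 rad/s².
The required torque is τ = Iα = (15.29)(1.533) = 23.44 N·m.
A tangential force at the equator gives τ = FR, so F = τ/R = 23.44/0.797 = 29.41 N.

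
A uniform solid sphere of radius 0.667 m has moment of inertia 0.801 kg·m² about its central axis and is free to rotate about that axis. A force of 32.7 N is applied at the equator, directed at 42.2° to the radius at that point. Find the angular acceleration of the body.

Only the tangential component produces torque: τ = F R sinθ = (32.7)(0.667) sin 42.2° = 14.65 N·m.
From τ = Iα: α = 14.65/0.8010 = 18.29 rad/s².

α ≈ 18.3 rad/s²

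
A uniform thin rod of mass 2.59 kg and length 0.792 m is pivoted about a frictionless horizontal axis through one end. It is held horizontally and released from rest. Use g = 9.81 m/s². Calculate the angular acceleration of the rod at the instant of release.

α ≈ 18.6 rad/s²

About the pivot, I = (1/3)ML² = (1/3)(2.59)(0.792)² = 0.5415 kg·m².
The weight acts at the center, a distance L/2 = 0.3960 m from the pivot; τ = Mg(L/2) = 10.06 N·m.
α = τ/I = 10.06/0.5415 = 18.58 rad/s².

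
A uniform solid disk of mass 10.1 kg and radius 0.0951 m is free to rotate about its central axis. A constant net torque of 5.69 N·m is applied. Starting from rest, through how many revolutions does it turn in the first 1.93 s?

≈ 36.9 revolutions

I = ½MR² = (1/2)(10.1)(0.0951)² = 0.04567 kg·m².
α = τ/I = 5.69/0.04567 = 124.6 rad/s².
θ = ½αt² = ½(124.6)(1.93)² = 232.0 rad.
Revolutions = θ/(2π) = 36.93.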